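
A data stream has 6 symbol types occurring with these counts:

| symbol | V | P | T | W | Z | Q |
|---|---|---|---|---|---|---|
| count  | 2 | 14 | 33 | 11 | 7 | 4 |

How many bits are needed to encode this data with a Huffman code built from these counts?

152

Build the Huffman tree bottom-up:
merge V(2) and Q(4): 6
merge 6 and Z(7): 13
merge W(11) and 13: 24
merge P(14) and 24: 38
merge T(33) and 38: 71
Each symbol's bit-cost is frequency × depth; summing gives 152 bits (equivalently 6 + 13 + 24 + 38 + 71).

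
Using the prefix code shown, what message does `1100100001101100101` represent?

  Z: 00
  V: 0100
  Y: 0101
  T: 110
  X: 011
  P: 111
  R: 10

TVZTTY

Read left to right; each codeword is recognised as soon as it completes (prefix code):
  110→T | 0100→V | 00→Z | 110→T | 110→T | 0101→Y
Decoded message: TVZTTY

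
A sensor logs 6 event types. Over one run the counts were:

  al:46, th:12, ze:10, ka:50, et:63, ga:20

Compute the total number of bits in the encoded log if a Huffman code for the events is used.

466

Greedily combine the two least-frequent nodes:
combine ze(10), th(12) → 22
combine ga(20), 22 → 42
combine 42, al(46) → 88
combine ka(50), et(63) → 113
combine 88, 113 → 201
The encoded length is the sum of every internal node's weight: 22 + 42 + 88 + 113 + 201 = 466 bits.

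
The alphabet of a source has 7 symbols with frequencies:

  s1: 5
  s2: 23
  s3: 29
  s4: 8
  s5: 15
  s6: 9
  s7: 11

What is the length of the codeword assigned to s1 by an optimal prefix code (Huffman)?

Huffman merges, smallest pair first:
s1(5) + s4(8) → 13
s6(9) + s7(11) → 20
13 + s5(15) → 28
20 + s2(23) → 43
28 + s3(29) → 57
43 + 57 → 100
s1 sits 4 levels below the root, so its codeword is 4 bits.

4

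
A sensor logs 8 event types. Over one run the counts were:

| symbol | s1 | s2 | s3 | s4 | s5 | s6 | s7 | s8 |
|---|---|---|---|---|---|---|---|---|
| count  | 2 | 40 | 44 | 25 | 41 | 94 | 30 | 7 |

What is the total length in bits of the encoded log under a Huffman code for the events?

754

Build the Huffman tree bottom-up:
merge s1(2) and s8(7): 9
merge 9 and s4(25): 34
merge s7(30) and 34: 64
merge s2(40) and s5(41): 81
merge s3(44) and 64: 108
merge 81 and s6(94): 175
merge 108 and 175: 283
Total encoded bits = sum of merged weights = 9 + 34 + 64 + 81 + 108 + 175 + 283 = 754.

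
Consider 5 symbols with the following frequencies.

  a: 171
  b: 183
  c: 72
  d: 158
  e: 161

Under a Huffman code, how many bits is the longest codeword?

Merge the two lowest-weight nodes at each step:
combine c(72), d(158) → 230
combine e(161), a(171) → 332
combine b(183), 230 → 413
combine 332, 413 → 745
Maximum depth reached is 3.

3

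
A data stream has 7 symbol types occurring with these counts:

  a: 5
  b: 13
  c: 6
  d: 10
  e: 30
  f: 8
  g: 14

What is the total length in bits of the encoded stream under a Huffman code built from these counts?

225

Merge the two smallest weights repeatedly:
combine a(5), c(6) → 11
combine f(8), d(10) → 18
combine 11, b(13) → 24
combine g(14), 18 → 32
combine 24, e(30) → 54
combine 32, 54 → 86
Each symbol's bit-cost is frequency × depth; summing gives 225 bits (equivalently 11 + 18 + 24 + 32 + 54 + 86).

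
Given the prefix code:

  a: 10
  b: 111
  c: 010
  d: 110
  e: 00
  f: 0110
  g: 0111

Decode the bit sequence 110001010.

Read left to right; each codeword is recognised as soon as it completes (prefix code):
  110→d | 00→e | 10→a | 10→a
Decoded message: deaa

deaa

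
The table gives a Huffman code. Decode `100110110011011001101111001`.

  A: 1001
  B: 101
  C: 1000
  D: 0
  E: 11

ABABABEA

Read left to right; each codeword is recognised as soon as it completes (prefix code):
  1001→A | 101→B | 1001→A | 101→B | 1001→A | 101→B | 11→E | 1001→A
Decoded message: ABABABEA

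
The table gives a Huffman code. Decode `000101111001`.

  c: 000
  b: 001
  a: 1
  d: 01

cadaaab

Read left to right; each codeword is recognised as soon as it completes (prefix code):
  000→c | 1→a | 01→d | 1→a | 1→a | 1→a | 001→b
Decoded message: cadaaab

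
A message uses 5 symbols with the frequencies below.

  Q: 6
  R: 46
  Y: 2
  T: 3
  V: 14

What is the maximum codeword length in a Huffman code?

4

Merge the two lowest-weight nodes at each step:
combine Y(2), T(3) → 5
combine 5, Q(6) → 11
combine 11, V(14) → 25
combine 25, R(46) → 71
Maximum depth reached is 4.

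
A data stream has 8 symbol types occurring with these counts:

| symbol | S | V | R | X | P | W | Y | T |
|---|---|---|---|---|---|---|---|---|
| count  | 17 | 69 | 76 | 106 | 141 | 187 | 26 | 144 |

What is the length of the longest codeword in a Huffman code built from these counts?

5

Merge the two lowest-weight nodes at each step:
merge S(17) and Y(26): 43
merge 43 and V(69): 112
merge R(76) and X(106): 182
merge 112 and P(141): 253
merge T(144) and 182: 326
merge W(187) and 253: 440
merge 326 and 440: 766
The rarest symbols sit at the bottom; the longest codeword is 5 bits.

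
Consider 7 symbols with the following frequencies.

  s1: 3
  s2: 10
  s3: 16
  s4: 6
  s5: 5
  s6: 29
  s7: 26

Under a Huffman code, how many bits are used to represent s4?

Repeatedly merge the two smallest:
combine s1(3), s5(5) → 8
combine s4(6), 8 → 14
combine s2(10), 14 → 24
combine s3(16), 24 → 40
combine s7(26), s6(29) → 55
combine 40, 55 → 95
s4's leaf is at depth 4, giving a 4-bit codeword.

4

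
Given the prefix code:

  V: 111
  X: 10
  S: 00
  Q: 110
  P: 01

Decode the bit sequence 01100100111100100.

PXPSVXPS

Read left to right; each codeword is recognised as soon as it completes (prefix code):
  01→P | 10→X | 01→P | 00→S | 111→V | 10→X | 01→P | 00→S
Decoded message: PXPSVXPS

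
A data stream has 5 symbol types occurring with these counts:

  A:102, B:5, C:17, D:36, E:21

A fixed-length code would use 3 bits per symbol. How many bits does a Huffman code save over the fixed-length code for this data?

Fixed-length: 3 bits × 181 symbols = 543 bits.
Huffman merges:
B(5) + C(17) → 22
E(21) + 22 → 43
D(36) + 43 → 79
79 + A(102) → 181
Huffman total = 22 + 43 + 79 + 181 = 325 bits.
Saving = 543 − 325 = 218 bits.

218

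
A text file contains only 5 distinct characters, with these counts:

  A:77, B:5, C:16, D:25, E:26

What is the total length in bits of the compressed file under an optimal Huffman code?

288

Build the Huffman tree bottom-up:
B(5) + C(16) → 21
21 + D(25) → 46
E(26) + 46 → 72
72 + A(77) → 149
Total encoded bits = sum of merged weights = 21 + 46 + 72 + 149 = 288.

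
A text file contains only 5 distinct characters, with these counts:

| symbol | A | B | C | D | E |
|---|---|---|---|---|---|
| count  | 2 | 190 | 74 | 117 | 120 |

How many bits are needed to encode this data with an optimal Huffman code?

1082

Greedily combine the two least-frequent nodes:
merge A(2) and C(74): 76
merge 76 and D(117): 193
merge E(120) and B(190): 310
merge 193 and 310: 503
Total encoded bits = sum of merged weights = 76 + 193 + 310 + 503 = 1082.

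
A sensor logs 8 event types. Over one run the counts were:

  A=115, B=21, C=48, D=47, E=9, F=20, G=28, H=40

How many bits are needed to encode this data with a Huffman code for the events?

898

Merge the two smallest weights repeatedly:
E(9) + F(20) → 29
B(21) + G(28) → 49
29 + H(40) → 69
D(47) + C(48) → 95
49 + 69 → 118
95 + A(115) → 210
118 + 210 → 328
Each symbol's bit-cost is frequency × depth; summing gives 898 bits (equivalently 29 + 49 + 69 + 95 + 118 + 210 + 328).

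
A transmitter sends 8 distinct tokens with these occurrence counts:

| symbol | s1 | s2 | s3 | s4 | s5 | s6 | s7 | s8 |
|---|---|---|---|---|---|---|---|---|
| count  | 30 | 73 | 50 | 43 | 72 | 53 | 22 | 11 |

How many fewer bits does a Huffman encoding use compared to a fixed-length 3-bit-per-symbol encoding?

49

Fixed-length: 3 bits × 354 symbols = 1062 bits.
Huffman merges:
combine s8(11), s7(22) → 33
combine s1(30), 33 → 63
combine s4(43), s3(50) → 93
combine s6(53), 63 → 116
combine s5(72), s2(73) → 145
combine 93, 116 → 209
combine 145, 209 → 354
Huffman total = 33 + 63 + 93 + 116 + 145 + 209 + 354 = 1013 bits.
Saving = 1062 − 1013 = 49 bits.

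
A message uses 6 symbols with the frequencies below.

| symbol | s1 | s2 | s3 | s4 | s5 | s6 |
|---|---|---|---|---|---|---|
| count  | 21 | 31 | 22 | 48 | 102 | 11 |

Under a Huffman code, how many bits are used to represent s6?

Repeatedly merge the two smallest:
s6(11) + s1(21) → 32
s3(22) + s2(31) → 53
32 + s4(48) → 80
53 + 80 → 133
s5(102) + 133 → 235
s6's leaf is at depth 4, giving a 4-bit codeword.

4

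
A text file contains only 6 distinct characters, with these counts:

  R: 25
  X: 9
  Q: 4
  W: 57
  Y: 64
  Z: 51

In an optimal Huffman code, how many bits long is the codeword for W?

2

Huffman merges, smallest pair first:
merge Q(4) and X(9): 13
merge 13 and R(25): 38
merge 38 and Z(51): 89
merge W(57) and Y(64): 121
merge 89 and 121: 210
W sits 2 levels below the root, so its codeword is 2 bits.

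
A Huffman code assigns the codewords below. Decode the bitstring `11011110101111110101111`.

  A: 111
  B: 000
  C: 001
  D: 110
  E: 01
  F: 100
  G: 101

Read left to right; each codeword is recognised as soon as it completes (prefix code):
  110→D | 111→A | 101→G | 01→E | 111→A | 110→D | 101→G | 111→A
Decoded message: DAGEADGA

DAGEADGA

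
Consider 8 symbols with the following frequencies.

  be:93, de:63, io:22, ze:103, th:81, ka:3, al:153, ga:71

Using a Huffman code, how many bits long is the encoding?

Greedily combine the two least-frequent nodes:
ka(3) + io(22) → 25
25 + de(63) → 88
ga(71) + th(81) → 152
88 + be(93) → 181
ze(103) + 152 → 255
al(153) + 181 → 334
255 + 334 → 589
The encoded length is the sum of every internal node's weight: 25 + 88 + 152 + 181 + 255 + 334 + 589 = 1624 bits.

1624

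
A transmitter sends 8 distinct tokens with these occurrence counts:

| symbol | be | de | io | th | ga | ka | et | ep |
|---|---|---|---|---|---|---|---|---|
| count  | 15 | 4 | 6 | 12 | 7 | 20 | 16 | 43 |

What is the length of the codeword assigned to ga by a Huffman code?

Build the tree from the bottom:
de(4) + io(6) → 10
ga(7) + 10 → 17
th(12) + be(15) → 27
et(16) + 17 → 33
ka(20) + 27 → 47
33 + ep(43) → 76
47 + 76 → 123
ga sits 4 levels below the root, so its codeword is 4 bits.

4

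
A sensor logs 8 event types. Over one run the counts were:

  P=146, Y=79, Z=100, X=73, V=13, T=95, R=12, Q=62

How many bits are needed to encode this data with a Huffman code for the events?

1606

Greedily combine the two least-frequent nodes:
R(12) + V(13) → 25
25 + Q(62) → 87
X(73) + Y(79) → 152
87 + T(95) → 182
Z(100) + P(146) → 246
152 + 182 → 334
246 + 334 → 580
The encoded length is the sum of every internal node's weight: 25 + 87 + 152 + 182 + 246 + 334 + 580 = 1606 bits.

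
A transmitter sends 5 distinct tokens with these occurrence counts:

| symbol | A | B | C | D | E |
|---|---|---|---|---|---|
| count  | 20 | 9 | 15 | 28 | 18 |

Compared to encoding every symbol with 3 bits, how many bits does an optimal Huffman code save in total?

66

Fixed-length: 3 bits × 90 symbols = 270 bits.
Huffman merges:
combine B(9), C(15) → 24
combine E(18), A(20) → 38
combine 24, D(28) → 52
combine 38, 52 → 90
Huffman total = 24 + 38 + 52 + 90 = 204 bits.
Saving = 270 − 204 = 66 bits.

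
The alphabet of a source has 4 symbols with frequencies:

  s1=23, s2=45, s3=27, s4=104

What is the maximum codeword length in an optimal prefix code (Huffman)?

3

Merge the two lowest-weight nodes at each step:
combine s1(23), s3(27) → 50
combine s2(45), 50 → 95
combine 95, s4(104) → 199
The first pair merged (s1, s3) ends up deepest, at depth 3.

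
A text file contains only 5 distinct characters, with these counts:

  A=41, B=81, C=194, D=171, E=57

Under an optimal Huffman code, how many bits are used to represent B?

3

Repeatedly merge the two smallest:
combine A(41), E(57) → 98
combine B(81), 98 → 179
combine D(171), 179 → 350
combine C(194), 350 → 544
B's leaf is at depth 3, giving a 3-bit codeword.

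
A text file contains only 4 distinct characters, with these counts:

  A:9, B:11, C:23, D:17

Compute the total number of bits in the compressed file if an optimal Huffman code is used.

Build the Huffman tree bottom-up:
merge A(9) and B(11): 20
merge D(17) and 20: 37
merge C(23) and 37: 60
Each symbol's bit-cost is frequency × depth; summing gives 117 bits (equivalently 20 + 37 + 60).

117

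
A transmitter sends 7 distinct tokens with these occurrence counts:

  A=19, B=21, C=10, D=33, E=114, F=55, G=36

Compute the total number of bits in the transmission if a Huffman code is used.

715

Greedily combine the two least-frequent nodes:
merge C(10) and A(19): 29
merge B(21) and 29: 50
merge D(33) and G(36): 69
merge 50 and F(55): 105
merge 69 and 105: 174
merge E(114) and 174: 288
Total encoded bits = sum of merged weights = 29 + 50 + 69 + 105 + 174 + 288 = 715.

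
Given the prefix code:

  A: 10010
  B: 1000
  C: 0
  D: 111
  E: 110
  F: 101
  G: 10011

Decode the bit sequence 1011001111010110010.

Read left to right; each codeword is recognised as soon as it completes (prefix code):
  101→F | 10011→G | 110→E | 101→F | 10010→A
Decoded message: FGEFA

FGEFA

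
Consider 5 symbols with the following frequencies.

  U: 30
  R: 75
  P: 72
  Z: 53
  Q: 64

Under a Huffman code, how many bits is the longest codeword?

Merge the two lowest-weight nodes at each step:
merge U(30) and Z(53): 83
merge Q(64) and P(72): 136
merge R(75) and 83: 158
merge 136 and 158: 294
The rarest symbols sit at the bottom; the longest codeword is 3 bits.

3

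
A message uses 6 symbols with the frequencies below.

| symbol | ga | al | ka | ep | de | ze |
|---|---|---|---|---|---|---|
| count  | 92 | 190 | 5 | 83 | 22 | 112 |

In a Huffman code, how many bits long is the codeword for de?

Huffman merges, smallest pair first:
merge ka(5) and de(22): 27
merge 27 and ep(83): 110
merge ga(92) and 110: 202
merge ze(112) and al(190): 302
merge 202 and 302: 504
de sits 4 levels below the root, so its codeword is 4 bits.

4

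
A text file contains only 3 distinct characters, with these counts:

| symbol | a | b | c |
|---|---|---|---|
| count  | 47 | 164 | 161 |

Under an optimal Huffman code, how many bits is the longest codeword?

Merge the two lowest-weight nodes at each step:
combine a(47), c(161) → 208
combine b(164), 208 → 372
Maximum depth reached is 2.

2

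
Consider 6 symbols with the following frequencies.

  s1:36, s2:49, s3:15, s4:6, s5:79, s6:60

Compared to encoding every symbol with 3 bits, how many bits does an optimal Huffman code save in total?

167

Fixed-length: 3 bits × 245 symbols = 735 bits.
Huffman merges:
s4(6) + s3(15) → 21
21 + s1(36) → 57
s2(49) + 57 → 106
s6(60) + s5(79) → 139
106 + 139 → 245
Huffman total = 21 + 57 + 106 + 139 + 245 = 568 bits.
Saving = 735 − 568 = 167 bits.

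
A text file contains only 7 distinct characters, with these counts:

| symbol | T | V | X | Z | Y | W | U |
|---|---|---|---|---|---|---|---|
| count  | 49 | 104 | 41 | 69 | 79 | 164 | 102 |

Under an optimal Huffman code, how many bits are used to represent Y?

3

Repeatedly merge the two smallest:
X(41) + T(49) → 90
Z(69) + Y(79) → 148
90 + U(102) → 192
V(104) + 148 → 252
W(164) + 192 → 356
252 + 356 → 608
The subtree containing Y is merged 3 times, so code length = 3.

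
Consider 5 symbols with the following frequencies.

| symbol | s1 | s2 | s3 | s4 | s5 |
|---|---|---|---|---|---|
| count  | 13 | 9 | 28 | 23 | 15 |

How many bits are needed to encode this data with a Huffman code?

Merge the two smallest weights repeatedly:
merge s2(9) and s1(13): 22
merge s5(15) and 22: 37
merge s4(23) and s3(28): 51
merge 37 and 51: 88
Each symbol's bit-cost is frequency × depth; summing gives 198 bits (equivalently 22 + 37 + 51 + 88).

198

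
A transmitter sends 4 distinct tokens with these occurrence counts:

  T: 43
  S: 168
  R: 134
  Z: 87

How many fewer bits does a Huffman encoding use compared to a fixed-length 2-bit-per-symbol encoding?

Fixed-length: 2 bits × 432 symbols = 864 bits.
Huffman merges:
merge T(43) and Z(87): 130
merge 130 and R(134): 264
merge S(168) and 264: 432
Huffman total = 130 + 264 + 432 = 826 bits.
Saving = 864 − 826 = 38 bits.

38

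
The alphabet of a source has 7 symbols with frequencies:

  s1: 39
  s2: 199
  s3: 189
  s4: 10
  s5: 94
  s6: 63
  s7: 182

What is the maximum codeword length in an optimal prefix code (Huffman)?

5

Merge the two lowest-weight nodes at each step:
s4(10) + s1(39) → 49
49 + s6(63) → 112
s5(94) + 112 → 206
s7(182) + s3(189) → 371
s2(199) + 206 → 405
371 + 405 → 776
The rarest symbols sit at the bottom; the longest codeword is 5 bits.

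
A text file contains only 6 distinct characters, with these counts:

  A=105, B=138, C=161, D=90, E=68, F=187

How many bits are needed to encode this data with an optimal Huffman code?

1899

Build the Huffman tree bottom-up:
merge E(68) and D(90): 158
merge A(105) and B(138): 243
merge 158 and C(161): 319
merge F(187) and 243: 430
merge 319 and 430: 749
Each symbol's bit-cost is frequency × depth; summing gives 1899 bits (equivalently 158 + 243 + 319 + 430 + 749).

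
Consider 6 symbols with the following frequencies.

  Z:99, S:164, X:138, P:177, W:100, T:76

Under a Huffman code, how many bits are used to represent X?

3

Huffman merges, smallest pair first:
merge T(76) and Z(99): 175
merge W(100) and X(138): 238
merge S(164) and 175: 339
merge P(177) and 238: 415
merge 339 and 415: 754
X sits 3 levels below the root, so its codeword is 3 bits.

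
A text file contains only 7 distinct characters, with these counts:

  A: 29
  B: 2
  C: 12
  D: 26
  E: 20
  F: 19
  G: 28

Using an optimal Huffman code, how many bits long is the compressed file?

Greedily combine the two least-frequent nodes:
merge B(2) and C(12): 14
merge 14 and F(19): 33
merge E(20) and D(26): 46
merge G(28) and A(29): 57
merge 33 and 46: 79
merge 57 and 79: 136
Total encoded bits = sum of merged weights = 14 + 33 + 46 + 57 + 79 + 136 = 365.

365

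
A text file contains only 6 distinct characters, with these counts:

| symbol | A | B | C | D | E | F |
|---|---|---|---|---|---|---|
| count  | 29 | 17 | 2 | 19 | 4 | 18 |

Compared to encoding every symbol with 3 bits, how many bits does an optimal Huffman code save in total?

Fixed-length: 3 bits × 89 symbols = 267 bits.
Huffman merges:
combine C(2), E(4) → 6
combine 6, B(17) → 23
combine F(18), D(19) → 37
combine 23, A(29) → 52
combine 37, 52 → 89
Huffman total = 6 + 23 + 37 + 52 + 89 = 207 bits.
Saving = 267 − 207 = 60 bits.

60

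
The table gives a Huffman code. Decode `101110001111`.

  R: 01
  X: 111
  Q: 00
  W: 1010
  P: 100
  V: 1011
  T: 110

VPRX

Read left to right; each codeword is recognised as soon as it completes (prefix code):
  1011→V | 100→P | 01→R | 111→X
Decoded message: VPRX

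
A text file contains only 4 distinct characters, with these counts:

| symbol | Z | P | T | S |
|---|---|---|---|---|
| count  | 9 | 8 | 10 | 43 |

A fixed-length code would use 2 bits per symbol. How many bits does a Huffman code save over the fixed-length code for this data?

Fixed-length: 2 bits × 70 symbols = 140 bits.
Huffman merges:
combine P(8), Z(9) → 17
combine T(10), 17 → 27
combine 27, S(43) → 70
Huffman total = 17 + 27 + 70 = 114 bits.
Saving = 140 − 114 = 26 bits.

26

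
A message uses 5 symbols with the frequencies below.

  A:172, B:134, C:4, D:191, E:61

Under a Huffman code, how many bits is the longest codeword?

3

Merge the two lowest-weight nodes at each step:
C(4) + E(61) → 65
65 + B(134) → 199
A(172) + D(191) → 363
199 + 363 → 562
Maximum depth reached is 3.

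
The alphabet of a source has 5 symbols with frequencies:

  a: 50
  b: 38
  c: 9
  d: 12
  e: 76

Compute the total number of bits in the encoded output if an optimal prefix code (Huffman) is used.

374

Greedily combine the two least-frequent nodes:
combine c(9), d(12) → 21
combine 21, b(38) → 59
combine a(50), 59 → 109
combine e(76), 109 → 185
Each symbol's bit-cost is frequency × depth; summing gives 374 bits (equivalently 21 + 59 + 109 + 185).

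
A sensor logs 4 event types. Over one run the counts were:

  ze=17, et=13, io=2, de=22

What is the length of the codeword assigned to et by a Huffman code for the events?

3

Huffman merges, smallest pair first:
io(2) + et(13) → 15
15 + ze(17) → 32
de(22) + 32 → 54
The subtree containing et is merged 3 times, so code length = 3.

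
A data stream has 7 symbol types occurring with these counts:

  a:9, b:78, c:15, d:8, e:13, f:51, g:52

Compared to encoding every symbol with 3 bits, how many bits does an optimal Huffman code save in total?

Fixed-length: 3 bits × 226 symbols = 678 bits.
Huffman merges:
merge d(8) and a(9): 17
merge e(13) and c(15): 28
merge 17 and 28: 45
merge 45 and f(51): 96
merge g(52) and b(78): 130
merge 96 and 130: 226
Huffman total = 17 + 28 + 45 + 96 + 130 + 226 = 542 bits.
Saving = 678 − 542 = 136 bits.

136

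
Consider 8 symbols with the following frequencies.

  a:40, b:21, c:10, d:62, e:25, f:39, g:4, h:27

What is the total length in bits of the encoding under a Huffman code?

Build the Huffman tree bottom-up:
merge g(4) and c(10): 14
merge 14 and b(21): 35
merge e(25) and h(27): 52
merge 35 and f(39): 74
merge a(40) and 52: 92
merge d(62) and 74: 136
merge 92 and 136: 228
The encoded length is the sum of every internal node's weight: 14 + 35 + 52 + 74 + 92 + 136 + 228 = 631 bits.

631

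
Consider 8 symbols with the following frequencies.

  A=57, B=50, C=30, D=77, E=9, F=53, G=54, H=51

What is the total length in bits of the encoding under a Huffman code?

1105

Merge the two smallest weights repeatedly:
E(9) + C(30) → 39
39 + B(50) → 89
H(51) + F(53) → 104
G(54) + A(57) → 111
D(77) + 89 → 166
104 + 111 → 215
166 + 215 → 381
Total encoded bits = sum of merged weights = 39 + 89 + 104 + 111 + 166 + 215 + 381 = 1105.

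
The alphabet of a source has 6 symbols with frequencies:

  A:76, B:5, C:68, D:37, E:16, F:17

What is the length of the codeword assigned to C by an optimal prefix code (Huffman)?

2

Build the tree from the bottom:
combine B(5), E(16) → 21
combine F(17), 21 → 38
combine D(37), 38 → 75
combine C(68), 75 → 143
combine A(76), 143 → 219
The subtree containing C is merged 2 times, so code length = 2.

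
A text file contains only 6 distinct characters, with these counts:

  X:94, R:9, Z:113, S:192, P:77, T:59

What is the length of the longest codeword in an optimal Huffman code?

4

Merge the two lowest-weight nodes at each step:
combine R(9), T(59) → 68
combine 68, P(77) → 145
combine X(94), Z(113) → 207
combine 145, S(192) → 337
combine 207, 337 → 544
Maximum depth reached is 4.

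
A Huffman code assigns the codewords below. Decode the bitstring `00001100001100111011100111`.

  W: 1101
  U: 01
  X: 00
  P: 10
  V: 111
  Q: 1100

XXQXQVUQV

Read left to right; each codeword is recognised as soon as it completes (prefix code):
  00→X | 00→X | 1100→Q | 00→X | 1100→Q | 111→V | 01→U | 1100→Q | 111→V
Decoded message: XXQXQVUQV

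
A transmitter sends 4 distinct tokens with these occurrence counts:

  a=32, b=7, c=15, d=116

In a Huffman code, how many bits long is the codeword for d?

1

Repeatedly merge the two smallest:
b(7) + c(15) → 22
22 + a(32) → 54
54 + d(116) → 170
d sits one level below the root: a 1-bit codeword.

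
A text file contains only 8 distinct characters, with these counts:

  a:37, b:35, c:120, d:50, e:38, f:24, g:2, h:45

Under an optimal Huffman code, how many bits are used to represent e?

3

Repeatedly merge the two smallest:
combine g(2), f(24) → 26
combine 26, b(35) → 61
combine a(37), e(38) → 75
combine h(45), d(50) → 95
combine 61, 75 → 136
combine 95, c(120) → 215
combine 136, 215 → 351
e's leaf is at depth 3, giving a 3-bit codeword.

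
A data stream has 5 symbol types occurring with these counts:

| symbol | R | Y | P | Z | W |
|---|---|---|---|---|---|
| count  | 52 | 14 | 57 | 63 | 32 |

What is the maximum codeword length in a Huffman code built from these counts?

3

Merge the two lowest-weight nodes at each step:
Y(14) + W(32) → 46
46 + R(52) → 98
P(57) + Z(63) → 120
98 + 120 → 218
The first pair merged (Y, W) ends up deepest, at depth 3.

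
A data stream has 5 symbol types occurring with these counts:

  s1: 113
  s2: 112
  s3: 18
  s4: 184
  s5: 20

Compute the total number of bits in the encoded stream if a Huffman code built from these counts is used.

Merge the two smallest weights repeatedly:
combine s3(18), s5(20) → 38
combine 38, s2(112) → 150
combine s1(113), 150 → 263
combine s4(184), 263 → 447
Total encoded bits = sum of merged weights = 38 + 150 + 263 + 447 = 898.

898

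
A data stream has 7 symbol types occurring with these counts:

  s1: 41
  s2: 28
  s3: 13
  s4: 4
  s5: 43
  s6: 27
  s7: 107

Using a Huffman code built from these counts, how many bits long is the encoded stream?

636

Merge the two smallest weights repeatedly:
combine s4(4), s3(13) → 17
combine 17, s6(27) → 44
combine s2(28), s1(41) → 69
combine s5(43), 44 → 87
combine 69, 87 → 156
combine s7(107), 156 → 263
The encoded length is the sum of every internal node's weight: 17 + 44 + 69 + 87 + 156 + 263 = 636 bits.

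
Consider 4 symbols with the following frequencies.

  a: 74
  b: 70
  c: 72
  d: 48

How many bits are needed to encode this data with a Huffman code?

Build the Huffman tree bottom-up:
merge d(48) and b(70): 118
merge c(72) and a(74): 146
merge 118 and 146: 264
Each symbol's bit-cost is frequency × depth; summing gives 528 bits (equivalently 118 + 146 + 264).

528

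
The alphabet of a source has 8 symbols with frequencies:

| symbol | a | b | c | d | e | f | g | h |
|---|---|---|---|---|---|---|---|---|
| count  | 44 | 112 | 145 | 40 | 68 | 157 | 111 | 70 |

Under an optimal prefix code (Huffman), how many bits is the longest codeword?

Merge the two lowest-weight nodes at each step:
merge d(40) and a(44): 84
merge e(68) and h(70): 138
merge 84 and g(111): 195
merge b(112) and 138: 250
merge c(145) and f(157): 302
merge 195 and 250: 445
merge 302 and 445: 747
The first pair merged (d, a) ends up deepest, at depth 4.

4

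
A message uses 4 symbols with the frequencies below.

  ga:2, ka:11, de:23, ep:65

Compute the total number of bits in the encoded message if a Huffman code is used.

150

Greedily combine the two least-frequent nodes:
combine ga(2), ka(11) → 13
combine 13, de(23) → 36
combine 36, ep(65) → 101
Each symbol's bit-cost is frequency × depth; summing gives 150 bits (equivalently 13 + 36 + 101).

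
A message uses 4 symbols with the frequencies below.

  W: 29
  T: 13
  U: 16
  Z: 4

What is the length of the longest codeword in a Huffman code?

Merge the two lowest-weight nodes at each step:
combine Z(4), T(13) → 17
combine U(16), 17 → 33
combine W(29), 33 → 62
Maximum depth reached is 3.

3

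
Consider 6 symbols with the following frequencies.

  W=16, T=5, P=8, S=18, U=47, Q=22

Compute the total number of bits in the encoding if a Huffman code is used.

Greedily combine the two least-frequent nodes:
merge T(5) and P(8): 13
merge 13 and W(16): 29
merge S(18) and Q(22): 40
merge 29 and 40: 69
merge U(47) and 69: 116
Total encoded bits = sum of merged weights = 13 + 29 + 40 + 69 + 116 = 267.

267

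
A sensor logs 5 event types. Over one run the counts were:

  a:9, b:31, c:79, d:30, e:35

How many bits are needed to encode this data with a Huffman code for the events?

394

Build the Huffman tree bottom-up:
a(9) + d(30) → 39
b(31) + e(35) → 66
39 + 66 → 105
c(79) + 105 → 184
The encoded length is the sum of every internal node's weight: 39 + 66 + 105 + 184 = 394 bits.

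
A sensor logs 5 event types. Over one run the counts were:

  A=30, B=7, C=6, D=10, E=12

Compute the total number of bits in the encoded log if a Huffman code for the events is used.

Merge the two smallest weights repeatedly:
C(6) + B(7) → 13
D(10) + E(12) → 22
13 + 22 → 35
A(30) + 35 → 65
Each symbol's bit-cost is frequency × depth; summing gives 135 bits (equivalently 13 + 22 + 35 + 65).

135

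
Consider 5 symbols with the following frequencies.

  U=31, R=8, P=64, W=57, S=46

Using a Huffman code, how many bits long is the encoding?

Greedily combine the two least-frequent nodes:
combine R(8), U(31) → 39
combine 39, S(46) → 85
combine W(57), P(64) → 121
combine 85, 121 → 206
The encoded length is the sum of every internal node's weight: 39 + 85 + 121 + 206 = 451 bits.

451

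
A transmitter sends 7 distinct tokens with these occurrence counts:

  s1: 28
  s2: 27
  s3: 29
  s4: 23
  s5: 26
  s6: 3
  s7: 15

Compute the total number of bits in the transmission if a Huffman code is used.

Merge the two smallest weights repeatedly:
combine s6(3), s7(15) → 18
combine 18, s4(23) → 41
combine s5(26), s2(27) → 53
combine s1(28), s3(29) → 57
combine 41, 53 → 94
combine 57, 94 → 151
The encoded length is the sum of every internal node's weight: 18 + 41 + 53 + 57 + 94 + 151 = 414 bits.

414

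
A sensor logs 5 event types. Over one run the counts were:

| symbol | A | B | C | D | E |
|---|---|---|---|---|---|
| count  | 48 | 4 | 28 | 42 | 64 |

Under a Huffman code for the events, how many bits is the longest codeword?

Merge the two lowest-weight nodes at each step:
combine B(4), C(28) → 32
combine 32, D(42) → 74
combine A(48), E(64) → 112
combine 74, 112 → 186
Maximum depth reached is 3.

3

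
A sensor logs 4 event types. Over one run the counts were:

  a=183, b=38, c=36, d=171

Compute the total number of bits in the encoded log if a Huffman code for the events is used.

747

Build the Huffman tree bottom-up:
c(36) + b(38) → 74
74 + d(171) → 245
a(183) + 245 → 428
Each symbol's bit-cost is frequency × depth; summing gives 747 bits (equivalently 74 + 245 + 428).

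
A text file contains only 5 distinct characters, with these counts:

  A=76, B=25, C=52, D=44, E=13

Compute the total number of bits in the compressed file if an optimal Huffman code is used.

Merge the two smallest weights repeatedly:
E(13) + B(25) → 38
38 + D(44) → 82
C(52) + A(76) → 128
82 + 128 → 210
The encoded length is the sum of every internal node's weight: 38 + 82 + 128 + 210 = 458 bits.

458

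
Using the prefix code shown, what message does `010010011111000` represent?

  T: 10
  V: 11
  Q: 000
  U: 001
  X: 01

XUUVVQ

Read left to right; each codeword is recognised as soon as it completes (prefix code):
  01→X | 001→U | 001→U | 11→V | 11→V | 000→Q
Decoded message: XUUVVQ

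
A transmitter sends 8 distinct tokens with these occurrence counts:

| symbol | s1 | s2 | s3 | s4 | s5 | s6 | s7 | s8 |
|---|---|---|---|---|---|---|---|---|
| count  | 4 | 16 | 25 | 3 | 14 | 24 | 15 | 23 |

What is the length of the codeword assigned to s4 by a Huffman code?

5

Build the tree from the bottom:
merge s4(3) and s1(4): 7
merge 7 and s5(14): 21
merge s7(15) and s2(16): 31
merge 21 and s8(23): 44
merge s6(24) and s3(25): 49
merge 31 and 44: 75
merge 49 and 75: 124
s4's leaf is at depth 5, giving a 5-bit codeword.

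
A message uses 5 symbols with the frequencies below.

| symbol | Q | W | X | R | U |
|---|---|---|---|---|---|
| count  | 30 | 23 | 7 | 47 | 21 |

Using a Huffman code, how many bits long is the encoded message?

Build the Huffman tree bottom-up:
merge X(7) and U(21): 28
merge W(23) and 28: 51
merge Q(30) and R(47): 77
merge 51 and 77: 128
Total encoded bits = sum of merged weights = 28 + 51 + 77 + 128 = 284.

284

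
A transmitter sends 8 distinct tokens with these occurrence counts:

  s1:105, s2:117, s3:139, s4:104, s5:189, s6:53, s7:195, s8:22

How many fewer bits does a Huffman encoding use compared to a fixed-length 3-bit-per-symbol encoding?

Fixed-length: 3 bits × 924 symbols = 2772 bits.
Huffman merges:
merge s8(22) and s6(53): 75
merge 75 and s4(104): 179
merge s1(105) and s2(117): 222
merge s3(139) and 179: 318
merge s5(189) and s7(195): 384
merge 222 and 318: 540
merge 384 and 540: 924
Huffman total = 75 + 179 + 222 + 318 + 384 + 540 + 924 = 2642 bits.
Saving = 2772 − 2642 = 130 bits.

130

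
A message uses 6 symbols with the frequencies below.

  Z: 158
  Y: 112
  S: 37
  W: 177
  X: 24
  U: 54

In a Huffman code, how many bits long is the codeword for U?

Build the tree from the bottom:
combine X(24), S(37) → 61
combine U(54), 61 → 115
combine Y(112), 115 → 227
combine Z(158), W(177) → 335
combine 227, 335 → 562
The subtree containing U is merged 3 times, so code length = 3.

3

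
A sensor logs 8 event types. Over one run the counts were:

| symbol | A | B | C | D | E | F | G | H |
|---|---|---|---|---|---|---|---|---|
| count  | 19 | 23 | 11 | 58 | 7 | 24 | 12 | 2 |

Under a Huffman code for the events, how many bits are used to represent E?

Huffman merges, smallest pair first:
merge H(2) and E(7): 9
merge 9 and C(11): 20
merge G(12) and A(19): 31
merge 20 and B(23): 43
merge F(24) and 31: 55
merge 43 and 55: 98
merge D(58) and 98: 156
E sits 5 levels below the root, so its codeword is 5 bits.

5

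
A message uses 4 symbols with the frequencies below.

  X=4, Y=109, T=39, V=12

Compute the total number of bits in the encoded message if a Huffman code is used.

Greedily combine the two least-frequent nodes:
merge X(4) and V(12): 16
merge 16 and T(39): 55
merge 55 and Y(109): 164
The encoded length is the sum of every internal node's weight: 16 + 55 + 164 = 235 bits.

235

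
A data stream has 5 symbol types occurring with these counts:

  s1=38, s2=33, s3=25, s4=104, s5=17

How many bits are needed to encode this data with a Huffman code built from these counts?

443

Merge the two smallest weights repeatedly:
merge s5(17) and s3(25): 42
merge s2(33) and s1(38): 71
merge 42 and 71: 113
merge s4(104) and 113: 217
The encoded length is the sum of every internal node's weight: 42 + 71 + 113 + 217 = 443 bits.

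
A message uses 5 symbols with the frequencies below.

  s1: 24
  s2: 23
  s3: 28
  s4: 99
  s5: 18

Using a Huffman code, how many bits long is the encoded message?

378

Greedily combine the two least-frequent nodes:
s5(18) + s2(23) → 41
s1(24) + s3(28) → 52
41 + 52 → 93
93 + s4(99) → 192
The encoded length is the sum of every internal node's weight: 41 + 52 + 93 + 192 = 378 bits.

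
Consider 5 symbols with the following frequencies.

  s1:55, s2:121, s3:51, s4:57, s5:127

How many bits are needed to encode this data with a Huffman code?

928

Merge the two smallest weights repeatedly:
s3(51) + s1(55) → 106
s4(57) + 106 → 163
s2(121) + s5(127) → 248
163 + 248 → 411
Total encoded bits = sum of merged weights = 106 + 163 + 248 + 411 = 928.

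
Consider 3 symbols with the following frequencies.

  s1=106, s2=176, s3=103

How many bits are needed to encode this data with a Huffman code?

Build the Huffman tree bottom-up:
s3(103) + s1(106) → 209
s2(176) + 209 → 385
Total encoded bits = sum of merged weights = 209 + 385 = 594.

594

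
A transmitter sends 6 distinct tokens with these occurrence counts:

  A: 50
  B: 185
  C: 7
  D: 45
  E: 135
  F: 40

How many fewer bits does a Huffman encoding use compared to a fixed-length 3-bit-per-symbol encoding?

366

Fixed-length: 3 bits × 462 symbols = 1386 bits.
Huffman merges:
combine C(7), F(40) → 47
combine D(45), 47 → 92
combine A(50), 92 → 142
combine E(135), 142 → 277
combine B(185), 277 → 462
Huffman total = 47 + 92 + 142 + 277 + 462 = 1020 bits.
Saving = 1386 − 1020 = 366 bits.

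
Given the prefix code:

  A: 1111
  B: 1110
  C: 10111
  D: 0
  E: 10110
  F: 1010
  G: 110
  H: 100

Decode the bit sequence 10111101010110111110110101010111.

CFEAEFC

Read left to right; each codeword is recognised as soon as it completes (prefix code):
  10111→C | 1010→F | 10110→E | 1111→A | 10110→E | 1010→F | 10111→C
Decoded message: CFEAEFC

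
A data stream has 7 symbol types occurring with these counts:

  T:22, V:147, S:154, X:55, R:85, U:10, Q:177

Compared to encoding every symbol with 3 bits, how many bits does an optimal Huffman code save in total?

359

Fixed-length: 3 bits × 650 symbols = 1950 bits.
Huffman merges:
U(10) + T(22) → 32
32 + X(55) → 87
R(85) + 87 → 172
V(147) + S(154) → 301
172 + Q(177) → 349
301 + 349 → 650
Huffman total = 32 + 87 + 172 + 301 + 349 + 650 = 1591 bits.
Saving = 1950 − 1591 = 359 bits.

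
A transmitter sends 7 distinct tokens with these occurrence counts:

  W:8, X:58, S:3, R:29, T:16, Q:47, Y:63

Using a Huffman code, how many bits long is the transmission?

542

Build the Huffman tree bottom-up:
combine S(3), W(8) → 11
combine 11, T(16) → 27
combine 27, R(29) → 56
combine Q(47), 56 → 103
combine X(58), Y(63) → 121
combine 103, 121 → 224
Each symbol's bit-cost is frequency × depth; summing gives 542 bits (equivalently 11 + 27 + 56 + 103 + 121 + 224).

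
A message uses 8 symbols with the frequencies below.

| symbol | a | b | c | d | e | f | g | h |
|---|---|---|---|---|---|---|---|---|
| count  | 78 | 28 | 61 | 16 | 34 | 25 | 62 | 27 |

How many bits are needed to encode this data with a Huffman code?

949

Merge the two smallest weights repeatedly:
merge d(16) and f(25): 41
merge h(27) and b(28): 55
merge e(34) and 41: 75
merge 55 and c(61): 116
merge g(62) and 75: 137
merge a(78) and 116: 194
merge 137 and 194: 331
The encoded length is the sum of every internal node's weight: 41 + 55 + 75 + 116 + 137 + 194 + 331 = 949 bits.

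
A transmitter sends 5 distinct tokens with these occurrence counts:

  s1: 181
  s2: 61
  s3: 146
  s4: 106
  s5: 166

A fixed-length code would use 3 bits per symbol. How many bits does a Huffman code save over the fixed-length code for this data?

493

Fixed-length: 3 bits × 660 symbols = 1980 bits.
Huffman merges:
combine s2(61), s4(106) → 167
combine s3(146), s5(166) → 312
combine 167, s1(181) → 348
combine 312, 348 → 660
Huffman total = 167 + 312 + 348 + 660 = 1487 bits.
Saving = 1980 − 1487 = 493 bits.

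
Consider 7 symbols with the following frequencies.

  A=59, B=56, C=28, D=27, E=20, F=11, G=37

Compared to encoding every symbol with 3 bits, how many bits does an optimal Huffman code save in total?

84

Fixed-length: 3 bits × 238 symbols = 714 bits.
Huffman merges:
combine F(11), E(20) → 31
combine D(27), C(28) → 55
combine 31, G(37) → 68
combine 55, B(56) → 111
combine A(59), 68 → 127
combine 111, 127 → 238
Huffman total = 31 + 55 + 68 + 111 + 127 + 238 = 630 bits.
Saving = 714 − 630 = 84 bits.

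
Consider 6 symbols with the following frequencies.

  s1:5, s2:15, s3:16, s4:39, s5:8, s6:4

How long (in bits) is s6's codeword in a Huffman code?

Build the tree from the bottom:
merge s6(4) and s1(5): 9
merge s5(8) and 9: 17
merge s2(15) and s3(16): 31
merge 17 and 31: 48
merge s4(39) and 48: 87
s6 sits 4 levels below the root, so its codeword is 4 bits.

4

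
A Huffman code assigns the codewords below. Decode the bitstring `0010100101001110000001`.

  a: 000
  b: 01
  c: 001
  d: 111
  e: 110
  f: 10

cbcbceac

Read left to right; each codeword is recognised as soon as it completes (prefix code):
  001→c | 01→b | 001→c | 01→b | 001→c | 110→e | 000→a | 001→c
Decoded message: cbcbceac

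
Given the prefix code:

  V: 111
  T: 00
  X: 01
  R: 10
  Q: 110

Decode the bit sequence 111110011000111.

Read left to right; each codeword is recognised as soon as it completes (prefix code):
  111→V | 110→Q | 01→X | 10→R | 00→T | 111→V
Decoded message: VQXRTV

VQXRTV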